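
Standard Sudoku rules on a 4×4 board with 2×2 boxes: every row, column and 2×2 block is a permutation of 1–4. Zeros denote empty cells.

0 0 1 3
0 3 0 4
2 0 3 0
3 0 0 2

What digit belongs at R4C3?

R1C1 = 4: row 1 has {1,3}; col 1 has {2,3}; box has {3} → only 4 remains.
R1C2 = 2: row 1 has {1,3,4}; col 2 has {3}; box has {3,4} → only 2 remains.
R2C1 = 1: row 2 has {3,4}; col 1 has {2,3,4}; box has {2,3,4} → only 1 remains.
R2C3 = 2: row 2 has {1,3,4}; col 3 has {1,3}; box has {1,3,4} → only 2 remains.
R3C4 = 1: row 3 has {2,3}; col 4 has {2,3,4}; box has {2,3} → only 1 remains.
R4C3 = 4: row 4 has {2,3}; col 3 has {1,2,3}; box has {1,2,3} → only 4 remains.

4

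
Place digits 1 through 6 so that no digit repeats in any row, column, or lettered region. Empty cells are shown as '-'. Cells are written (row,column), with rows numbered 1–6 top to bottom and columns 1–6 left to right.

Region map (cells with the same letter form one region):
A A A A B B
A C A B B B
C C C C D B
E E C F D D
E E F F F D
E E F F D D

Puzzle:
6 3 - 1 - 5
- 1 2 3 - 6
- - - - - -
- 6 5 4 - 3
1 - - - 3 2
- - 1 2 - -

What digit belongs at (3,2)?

(1,3) = 4: row 1 has {1,3,5,6}; col 3 has {1,2,5}; region has {1,2,3,6} → only 4 remains.
(1,5) = 2: row 1 has {1,3,4,5,6}; col 5 has {3}; region has {3,5,6} → only 2 remains.
(2,1) = 5: row 2 has {1,2,3,6}; col 1 has {1,6}; region has {1,2,3,4,6} → only 5 remains.
(2,5) = 4: row 2 has {1,2,3,5,6}; col 5 has {2,3}; region has {2,3,5,6} → only 4 remains.
(3,4) = 6: row 3 has {}; col 4 has {1,2,3,4}; region has {1,5} → only 6 remains.
(3,6) = 1: row 3 has {6}; col 6 has {2,3,5,6}; region has {2,3,4,5,6} → only 1 remains.
(4,1) = 2: row 4 has {3,4,5,6}; col 1 has {1,5,6}; region has {1,6} → only 2 remains.
(4,5) = 1: row 4 has {2,3,4,5,6}; col 5 has {2,3,4}; region has {2,3} → only 1 remains.
(5,3) = 6: row 5 has {1,2,3}; col 3 has {1,2,4,5}; region has {1,2,3,4} → only 6 remains.
(5,4) = 5: row 5 has {1,2,3,6}; col 4 has {1,2,3,4,6}; region has {1,2,3,4,6} → only 5 remains.
(6,6) = 4: row 6 has {1,2}; col 6 has {1,2,3,5,6}; region has {1,2,3} → only 4 remains.
(3,3) = 3: row 3 has {1,6}; col 3 has {1,2,4,5,6}; region has {1,5,6} → only 3 remains.
(3,5) = 5: row 3 has {1,3,6}; col 5 has {1,2,3,4}; region has {1,2,3,4} → only 5 remains.
(5,2) = 4: row 5 has {1,2,3,5,6}; col 2 has {1,3,6}; region has {1,2,6} → only 4 remains.
(6,1) = 3: row 6 has {1,2,4}; col 1 has {1,2,5,6}; region has {1,2,4,6} → only 3 remains.
(6,2) = 5: row 6 has {1,2,3,4}; col 2 has {1,3,4,6}; region has {1,2,3,4,6} → only 5 remains.
(6,5) = 6: row 6 has {1,2,3,4,5}; col 5 has {1,2,3,4,5}; region has {1,2,3,4,5} → only 6 remains.
(3,1) = 4: row 3 has {1,3,5,6}; col 1 has {1,2,3,5,6}; region has {1,3,5,6} → only 4 remains.
(3,2) = 2: row 3 has {1,3,4,5,6}; col 2 has {1,3,4,5,6}; region has {1,3,4,5,6} → only 2 remains.

2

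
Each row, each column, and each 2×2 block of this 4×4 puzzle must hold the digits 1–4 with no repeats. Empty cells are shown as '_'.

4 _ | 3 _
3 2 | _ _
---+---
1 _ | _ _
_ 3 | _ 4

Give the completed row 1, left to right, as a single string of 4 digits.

row 1, column 2 = 1: row 1 has {3,4}; col 2 has {2,3}; box has {2,3,4} → only 1 remains.
row 1, column 4 = 2: row 1 has {1,3,4}; col 4 has {4}; box has {3} → only 2 remains.

4132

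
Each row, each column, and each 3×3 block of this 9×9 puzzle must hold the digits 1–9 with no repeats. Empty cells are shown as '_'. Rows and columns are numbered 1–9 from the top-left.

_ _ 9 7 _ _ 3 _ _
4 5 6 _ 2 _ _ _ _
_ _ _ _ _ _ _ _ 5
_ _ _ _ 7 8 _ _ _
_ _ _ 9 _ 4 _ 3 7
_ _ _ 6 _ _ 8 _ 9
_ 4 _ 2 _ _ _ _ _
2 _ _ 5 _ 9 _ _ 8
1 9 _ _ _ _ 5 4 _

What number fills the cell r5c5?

5

r1c1 = 8 (sole candidate).
r2c9 = 1 (sole candidate).
r2c6 = 3 (sole candidate).
r2c4 = 8 (sole candidate).
r9c4 = 3 (sole candidate).
r4c4 = 1 (sole candidate).
r5c5 = 5: row 5 has {3,4,7,9}; col 5 has {2,7}; box has {1,4,6,7,8,9} → only 5 remains.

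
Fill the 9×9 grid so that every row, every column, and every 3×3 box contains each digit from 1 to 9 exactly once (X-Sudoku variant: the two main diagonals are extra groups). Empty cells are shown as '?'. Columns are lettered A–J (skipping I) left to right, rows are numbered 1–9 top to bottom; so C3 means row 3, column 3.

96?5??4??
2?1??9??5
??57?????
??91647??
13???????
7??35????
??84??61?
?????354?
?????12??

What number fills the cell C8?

7

A8 = 6 (sole candidate).
A9 = 5 (sole candidate).
A4 = 8 (sole candidate).
A7 = 3 (sole candidate).
A3 = 4 (sole candidate).
B3 = 8 (sole candidate).
B2 = 7 (sole candidate).
H2 = 6 (sole candidate).
E5 = 2 (sole candidate).
F6 = 8 (sole candidate).
J9 = 3 (sole candidate).
C1 = 3 (sole candidate).
F1 = 2 (sole candidate).
D2 = 8 (sole candidate).
G2 = 3 (sole candidate).
F3 = 6 (sole candidate).
J4 = 2 (sole candidate).
D5 = 9 (sole candidate).
F5 = 7 (sole candidate).
G5 = 8 (sole candidate).
H5 = 5 (sole candidate).
H6 = 9 (sole candidate).
F7 = 5 (sole candidate).
D8 = 2 (sole candidate).
D9 = 6 (sole candidate).
E1 = 1 (sole candidate).
J1 = 7 (sole candidate).
E2 = 4 (sole candidate).
E3 = 3 (sole candidate).
H3 = 2 (sole candidate).
B4 = 5 (sole candidate).
H4 = 3 (sole candidate).
G6 = 1 (sole candidate).
J7 = 9 (sole candidate).
C8 = 7: row 8 has {2,3,4,5,6}; col 3 has {1,3,5,8,9}; box has {3,5,6,8} → only 7 remains.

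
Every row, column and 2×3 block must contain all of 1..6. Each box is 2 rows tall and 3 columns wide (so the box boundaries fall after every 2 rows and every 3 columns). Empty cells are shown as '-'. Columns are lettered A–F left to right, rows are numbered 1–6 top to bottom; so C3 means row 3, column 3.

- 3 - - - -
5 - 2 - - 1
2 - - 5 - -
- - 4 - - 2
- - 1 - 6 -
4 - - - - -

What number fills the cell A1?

C1 = 6: row 1 has {3}; col 3 has {1,2,4}; box has {2,3,5} → only 6 remains.
B2 = 4: row 2 has {1,2,5}; col 2 has {3}; box has {2,3,5,6} → only 4 remains.
E2 = 3: row 2 has {1,2,4,5}; col 5 has {6}; box has {1} → only 3 remains.
C3 = 3: row 3 has {2,5}; col 3 has {1,2,4,6}; box has {2,4} → only 3 remains.
E4 = 1: row 4 has {2,4}; col 5 has {3,6}; box has {2,5} → only 1 remains.
A5 = 3: row 5 has {1,6}; col 1 has {2,4,5}; box has {1,4} → only 3 remains.
C6 = 5: row 6 has {4}; col 3 has {1,2,3,4,6}; box has {1,3,4} → only 5 remains.
E6 = 2: row 6 has {4,5}; col 5 has {1,3,6}; box has {6} → only 2 remains.
F6 = 3: row 6 has {2,4,5}; col 6 has {1,2}; box has {2,6} → only 3 remains.
A1 = 1: row 1 has {3,6}; col 1 has {2,3,4,5}; box has {2,3,4,5,6} → only 1 remains.

1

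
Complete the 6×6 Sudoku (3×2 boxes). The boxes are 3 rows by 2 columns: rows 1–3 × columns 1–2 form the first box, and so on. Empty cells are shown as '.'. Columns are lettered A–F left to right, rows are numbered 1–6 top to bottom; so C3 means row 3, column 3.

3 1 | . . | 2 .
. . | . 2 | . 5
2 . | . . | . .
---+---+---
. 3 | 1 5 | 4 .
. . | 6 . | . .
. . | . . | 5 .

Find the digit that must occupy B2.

A4 = 6 (sole candidate).
F4 = 2 (sole candidate).
A2 = 4 (sole candidate).
B2 = 6: row 2 has {2,4,5}; col 2 has {1,3}; box has {1,2,3,4} → only 6 remains.

6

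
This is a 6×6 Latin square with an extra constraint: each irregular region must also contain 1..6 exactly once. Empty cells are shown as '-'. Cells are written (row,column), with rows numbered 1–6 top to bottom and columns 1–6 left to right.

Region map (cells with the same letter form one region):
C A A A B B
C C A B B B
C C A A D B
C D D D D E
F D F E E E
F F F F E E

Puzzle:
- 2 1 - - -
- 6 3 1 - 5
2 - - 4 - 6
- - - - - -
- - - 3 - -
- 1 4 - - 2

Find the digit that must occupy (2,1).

4

(2,1) = 4: row 2 has {1,3,5,6}; col 1 has {2}; region has {2,6} → only 4 remains.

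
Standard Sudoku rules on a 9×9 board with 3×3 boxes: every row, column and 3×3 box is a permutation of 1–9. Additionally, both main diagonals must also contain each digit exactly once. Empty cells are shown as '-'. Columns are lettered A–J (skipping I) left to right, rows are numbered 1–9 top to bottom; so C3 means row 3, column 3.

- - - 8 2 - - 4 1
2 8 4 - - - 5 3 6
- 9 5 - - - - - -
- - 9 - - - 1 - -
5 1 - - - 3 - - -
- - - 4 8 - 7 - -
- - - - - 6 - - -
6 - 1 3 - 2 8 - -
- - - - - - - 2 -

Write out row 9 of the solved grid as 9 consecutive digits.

G1 = 9: row 1 has {1,2,4,8}; col 7 has {1,5,7,8}; box has {1,3,4,5,6} → only 9 remains.
G3 = 2: row 3 has {5,9}; col 7 has {1,5,7,8,9}; box has {1,3,4,5,6,9}; anti-diagonal has {1,3,4} → only 2 remains.
A6 = 3: row 6 has {4,7,8}; col 1 has {2,5,6}; box has {1,5,9} → only 3 remains.
A1 = 7: row 1 has {1,2,4,8,9}; col 1 has {2,3,5,6}; box has {2,4,5,8,9}; main diagonal has {5,8} → only 7 remains.
F1 = 5: row 1 has {1,2,4,7,8,9}; col 6 has {2,3,6}; box has {2,8} → only 5 remains.
A3 = 1: row 3 has {2,5,9}; col 1 has {2,3,5,6,7}; box has {2,4,5,7,8,9} → only 1 remains.
F4 = 7: row 4 has {1,9}; col 6 has {2,3,5,6}; box has {3,4,8}; anti-diagonal has {1,2,3,4} → only 7 remains.
C7 = 8: row 7 has {6}; col 3 has {1,4,5,9}; box has {1,6}; anti-diagonal has {1,2,3,4,7} → only 8 remains.
B8 = 5: row 8 has {1,2,3,6,8}; col 2 has {1,8,9}; box has {1,6,8}; anti-diagonal has {1,2,3,4,7,8} → only 5 remains.
H8 = 9: row 8 has {1,2,3,5,6,8}; col 8 has {2,3,4}; box has {2,8}; main diagonal has {5,7,8} → only 9 remains.
A9 = 9: row 9 has {2}; col 1 has {1,2,3,5,6,7}; box has {1,5,6,8}; anti-diagonal has {1,2,3,4,5,7,8} → only 9 remains.
F3 = 4: row 3 has {1,2,5,9}; col 6 has {2,3,5,6,7}; box has {2,5,8} → only 4 remains.
E5 = 6: row 5 has {1,3,5}; col 5 has {2,8}; box has {3,4,7,8}; main diagonal has {5,7,8,9}; anti-diagonal has {1,2,3,4,5,7,8,9} → only 6 remains.
G5 = 4: row 5 has {1,3,5,6}; col 7 has {1,2,5,7,8,9}; box has {1,7} → only 4 remains.
H5 = 8: row 5 has {1,3,4,5,6}; col 8 has {2,3,4,9}; box has {1,4,7} → only 8 remains.
F6 = 1: row 6 has {3,4,7,8}; col 6 has {2,3,4,5,6,7}; box has {3,4,6,7,8}; main diagonal has {5,6,7,8,9} → only 1 remains.
A7 = 4: row 7 has {6,8}; col 1 has {1,2,3,5,6,7,9}; box has {1,5,6,8,9} → only 4 remains.
G7 = 3: row 7 has {4,6,8}; col 7 has {1,2,4,5,7,8,9}; box has {2,8,9}; main diagonal has {1,5,6,7,8,9} → only 3 remains.
F9 = 8: row 9 has {2,9}; col 6 has {1,2,3,4,5,6,7}; box has {2,3,6} → only 8 remains.
G9 = 6: row 9 has {2,8,9}; col 7 has {1,2,3,4,5,7,8,9}; box has {2,3,8,9} → only 6 remains.
J9 = 4: row 9 has {2,6,8,9}; col 9 has {1,6}; box has {2,3,6,8,9}; main diagonal has {1,3,5,6,7,8,9} → only 4 remains.
F2 = 9: row 2 has {2,3,4,5,6,8}; col 6 has {1,2,3,4,5,6,7,8}; box has {2,4,5,8} → only 9 remains.
H3 = 7: row 3 has {1,2,4,5,9}; col 8 has {2,3,4,8,9}; box has {1,2,3,4,5,6,9} → only 7 remains.
J3 = 8: row 3 has {1,2,4,5,7,9}; col 9 has {1,4,6}; box has {1,2,3,4,5,6,7,9} → only 8 remains.
A4 = 8: row 4 has {1,7,9}; col 1 has {1,2,3,4,5,6,7,9}; box has {1,3,5,9} → only 8 remains.
D4 = 2: row 4 has {1,7,8,9}; col 4 has {3,4,8}; box has {1,3,4,6,7,8}; main diagonal has {1,3,4,5,6,7,8,9} → only 2 remains.
E4 = 5: row 4 has {1,2,7,8,9}; col 5 has {2,6,8}; box has {1,2,3,4,6,7,8} → only 5 remains.
H4 = 6: row 4 has {1,2,5,7,8,9}; col 8 has {2,3,4,7,8,9}; box has {1,4,7,8} → only 6 remains.
J4 = 3: row 4 has {1,2,5,6,7,8,9}; col 9 has {1,4,6,8}; box has {1,4,6,7,8} → only 3 remains.
D5 = 9: row 5 has {1,3,4,5,6,8}; col 4 has {2,3,4,8}; box has {1,2,3,4,5,6,7,8} → only 9 remains.
J5 = 2: row 5 has {1,3,4,5,6,8,9}; col 9 has {1,3,4,6,8}; box has {1,3,4,6,7,8} → only 2 remains.
H6 = 5: row 6 has {1,3,4,7,8}; col 8 has {2,3,4,6,7,8,9}; box has {1,2,3,4,6,7,8} → only 5 remains.
J6 = 9: row 6 has {1,3,4,5,7,8}; col 9 has {1,2,3,4,6,8}; box has {1,2,3,4,5,6,7,8} → only 9 remains.
H7 = 1: row 7 has {3,4,6,8}; col 8 has {2,3,4,5,6,7,8,9}; box has {2,3,4,6,8,9} → only 1 remains.
J8 = 7: row 8 has {1,2,3,5,6,8,9}; col 9 has {1,2,3,4,6,8,9}; box has {1,2,3,4,6,8,9} → only 7 remains.
D3 = 6: row 3 has {1,2,4,5,7,8,9}; col 4 has {2,3,4,8,9}; box has {2,4,5,8,9} → only 6 remains.
E3 = 3: row 3 has {1,2,4,5,6,7,8,9}; col 5 has {2,5,6,8}; box has {2,4,5,6,8,9} → only 3 remains.
B4 = 4: row 4 has {1,2,3,5,6,7,8,9}; col 2 has {1,5,8,9}; box has {1,3,5,8,9} → only 4 remains.
C5 = 7: row 5 has {1,2,3,4,5,6,8,9}; col 3 has {1,4,5,8,9}; box has {1,3,4,5,8,9} → only 7 remains.
J7 = 5: row 7 has {1,3,4,6,8}; col 9 has {1,2,3,4,6,7,8,9}; box has {1,2,3,4,6,7,8,9} → only 5 remains.
E8 = 4: row 8 has {1,2,3,5,6,7,8,9}; col 5 has {2,3,5,6,8}; box has {2,3,6,8} → only 4 remains.
C9 = 3: row 9 has {2,4,6,8,9}; col 3 has {1,4,5,7,8,9}; box has {1,4,5,6,8,9} → only 3 remains.
C1 = 6: row 1 has {1,2,4,5,7,8,9}; col 3 has {1,3,4,5,7,8,9}; box has {1,2,4,5,7,8,9} → only 6 remains.
C6 = 2: row 6 has {1,3,4,5,7,8,9}; col 3 has {1,3,4,5,6,7,8,9}; box has {1,3,4,5,7,8,9} → only 2 remains.
D7 = 7: row 7 has {1,3,4,5,6,8}; col 4 has {2,3,4,6,8,9}; box has {2,3,4,6,8} → only 7 remains.
E7 = 9: row 7 has {1,3,4,5,6,7,8}; col 5 has {2,3,4,5,6,8}; box has {2,3,4,6,7,8} → only 9 remains.
B9 = 7: row 9 has {2,3,4,6,8,9}; col 2 has {1,4,5,8,9}; box has {1,3,4,5,6,8,9} → only 7 remains.
E9 = 1: row 9 has {2,3,4,6,7,8,9}; col 5 has {2,3,4,5,6,8,9}; box has {2,3,4,6,7,8,9} → only 1 remains.
B1 = 3: row 1 has {1,2,4,5,6,7,8,9}; col 2 has {1,4,5,7,8,9}; box has {1,2,4,5,6,7,8,9} → only 3 remains.
D2 = 1: row 2 has {2,3,4,5,6,8,9}; col 4 has {2,3,4,6,7,8,9}; box has {2,3,4,5,6,8,9} → only 1 remains.
E2 = 7: row 2 has {1,2,3,4,5,6,8,9}; col 5 has {1,2,3,4,5,6,8,9}; box has {1,2,3,4,5,6,8,9} → only 7 remains.
B6 = 6: row 6 has {1,2,3,4,5,7,8,9}; col 2 has {1,3,4,5,7,8,9}; box has {1,2,3,4,5,7,8,9} → only 6 remains.
B7 = 2: row 7 has {1,3,4,5,6,7,8,9}; col 2 has {1,3,4,5,6,7,8,9}; box has {1,3,4,5,6,7,8,9} → only 2 remains.
D9 = 5: row 9 has {1,2,3,4,6,7,8,9}; col 4 has {1,2,3,4,6,7,8,9}; box has {1,2,3,4,6,7,8,9} → only 5 remains.

973518624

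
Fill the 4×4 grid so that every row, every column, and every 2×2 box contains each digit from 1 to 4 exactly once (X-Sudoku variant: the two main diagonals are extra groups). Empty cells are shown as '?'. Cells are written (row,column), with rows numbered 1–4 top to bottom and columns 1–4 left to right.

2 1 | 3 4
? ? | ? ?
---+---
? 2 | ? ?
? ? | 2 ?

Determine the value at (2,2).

3

(2,3) = 1: row 2 has {}; col 3 has {2,3}; box has {3,4}; anti-diagonal has {2,4} → only 1 remains.
(2,4) = 2: row 2 has {1}; col 4 has {4}; box has {1,3,4} → only 2 remains.
(3,3) = 4: row 3 has {2}; col 3 has {1,2,3}; box has {2}; main diagonal has {2} → only 4 remains.
(4,1) = 3: row 4 has {2}; col 1 has {2}; box has {2}; anti-diagonal has {1,2,4} → only 3 remains.
(4,2) = 4: row 4 has {2,3}; col 2 has {1,2}; box has {2,3} → only 4 remains.
(4,4) = 1: row 4 has {2,3,4}; col 4 has {2,4}; box has {2,4}; main diagonal has {2,4} → only 1 remains.
(2,1) = 4: row 2 has {1,2}; col 1 has {2,3}; box has {1,2} → only 4 remains.
(2,2) = 3: row 2 has {1,2,4}; col 2 has {1,2,4}; box has {1,2,4}; main diagonal has {1,2,4} → only 3 remains.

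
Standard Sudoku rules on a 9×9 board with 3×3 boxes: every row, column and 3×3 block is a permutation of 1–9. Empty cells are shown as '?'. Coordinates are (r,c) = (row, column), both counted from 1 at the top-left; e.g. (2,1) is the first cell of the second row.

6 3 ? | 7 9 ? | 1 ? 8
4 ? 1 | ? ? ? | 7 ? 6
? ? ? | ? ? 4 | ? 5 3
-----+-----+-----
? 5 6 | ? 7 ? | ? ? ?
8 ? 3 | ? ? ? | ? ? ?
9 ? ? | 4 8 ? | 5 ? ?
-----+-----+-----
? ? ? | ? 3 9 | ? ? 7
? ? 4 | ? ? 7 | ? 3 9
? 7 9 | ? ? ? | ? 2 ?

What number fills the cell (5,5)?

(1,8) = 4: row 1 has {1,3,6,7,8,9}; col 8 has {2,3,5}; box has {1,3,5,6,7,8} → only 4 remains.
(2,8) = 9: row 2 has {1,4,6,7}; col 8 has {2,3,4,5}; box has {1,3,4,5,6,7,8} → only 9 remains.
(3,7) = 2: row 3 has {3,4,5}; col 7 has {1,5,7}; box has {1,3,4,5,6,7,8,9} → only 2 remains.
(3,1) = 7: row 3 has {2,3,4,5}; col 1 has {4,6,8,9}; box has {1,3,4,6} → only 7 remains.
(3,3) = 8: row 3 has {2,3,4,5,7}; col 3 has {1,3,4,6,9}; box has {1,3,4,6,7} → only 8 remains.
(2,2) = 2: row 2 has {1,4,6,7,9}; col 2 has {3,5,7}; box has {1,3,4,6,7,8} → only 2 remains.
(2,5) = 5: row 2 has {1,2,4,6,7,9}; col 5 has {3,7,8,9}; box has {4,7,9} → only 5 remains.
(3,2) = 9: row 3 has {2,3,4,5,7,8}; col 2 has {2,3,5,7}; box has {1,2,3,4,6,7,8} → only 9 remains.
(6,2) = 1: row 6 has {4,5,8,9}; col 2 has {2,3,5,7,9}; box has {3,5,6,8,9} → only 1 remains.
(6,9) = 2: row 6 has {1,4,5,8,9}; col 9 has {3,6,7,8,9}; box has {5} → only 2 remains.
(1,3) = 5: row 1 has {1,3,4,6,7,8,9}; col 3 has {1,3,4,6,8,9}; box has {1,2,3,4,6,7,8,9} → only 5 remains.
(1,6) = 2: row 1 has {1,3,4,5,6,7,8,9}; col 6 has {4,7,9}; box has {4,5,7,9} → only 2 remains.
(4,1) = 2: row 4 has {5,6,7}; col 1 has {4,6,7,8,9}; box has {1,3,5,6,8,9} → only 2 remains.
(5,2) = 4: row 5 has {3,8}; col 2 has {1,2,3,5,7,9}; box has {1,2,3,5,6,8,9} → only 4 remains.
(5,9) = 1: row 5 has {3,4,8}; col 9 has {2,3,6,7,8,9}; box has {2,5} → only 1 remains.
(6,3) = 7: row 6 has {1,2,4,5,8,9}; col 3 has {1,3,4,5,6,8,9}; box has {1,2,3,4,5,6,8,9} → only 7 remains.
(6,8) = 6: row 6 has {1,2,4,5,7,8,9}; col 8 has {2,3,4,5,9}; box has {1,2,5} → only 6 remains.
(7,3) = 2: row 7 has {3,7,9}; col 3 has {1,3,4,5,6,7,8,9}; box has {4,7,9} → only 2 remains.
(4,8) = 8: row 4 has {2,5,6,7}; col 8 has {2,3,4,5,6,9}; box has {1,2,5,6} → only 8 remains.
(4,9) = 4: row 4 has {2,5,6,7,8}; col 9 has {1,2,3,6,7,8,9}; box has {1,2,5,6,8} → only 4 remains.
(5,7) = 9: row 5 has {1,3,4,8}; col 7 has {1,2,5,7}; box has {1,2,4,5,6,8} → only 9 remains.
(5,8) = 7: row 5 has {1,3,4,8,9}; col 8 has {2,3,4,5,6,8,9}; box has {1,2,4,5,6,8,9} → only 7 remains.
(6,6) = 3: row 6 has {1,2,4,5,6,7,8,9}; col 6 has {2,4,7,9}; box has {4,7,8} → only 3 remains.
(7,8) = 1: row 7 has {2,3,7,9}; col 8 has {2,3,4,5,6,7,8,9}; box has {2,3,7,9} → only 1 remains.
(9,9) = 5: row 9 has {2,7,9}; col 9 has {1,2,3,4,6,7,8,9}; box has {1,2,3,7,9} → only 5 remains.
(2,6) = 8: row 2 has {1,2,4,5,6,7,9}; col 6 has {2,3,4,7,9}; box has {2,4,5,7,9} → only 8 remains.
(4,6) = 1: row 4 has {2,4,5,6,7,8}; col 6 has {2,3,4,7,8,9}; box has {3,4,7,8} → only 1 remains.
(4,7) = 3: row 4 has {1,2,4,5,6,7,8}; col 7 has {1,2,5,7,9}; box has {1,2,4,5,6,7,8,9} → only 3 remains.
(7,1) = 5: row 7 has {1,2,3,7,9}; col 1 has {2,4,6,7,8,9}; box has {2,4,7,9} → only 5 remains.
(8,1) = 1: row 8 has {3,4,7,9}; col 1 has {2,4,5,6,7,8,9}; box has {2,4,5,7,9} → only 1 remains.
(9,1) = 3: row 9 has {2,5,7,9}; col 1 has {1,2,4,5,6,7,8,9}; box has {1,2,4,5,7,9} → only 3 remains.
(9,6) = 6: row 9 has {2,3,5,7,9}; col 6 has {1,2,3,4,7,8,9}; box has {3,7,9} → only 6 remains.
(2,4) = 3: row 2 has {1,2,4,5,6,7,8,9}; col 4 has {4,7}; box has {2,4,5,7,8,9} → only 3 remains.
(4,4) = 9: row 4 has {1,2,3,4,5,6,7,8}; col 4 has {3,4,7}; box has {1,3,4,7,8} → only 9 remains.
(5,6) = 5: row 5 has {1,3,4,7,8,9}; col 6 has {1,2,3,4,6,7,8,9}; box has {1,3,4,7,8,9} → only 5 remains.
(7,4) = 8: row 7 has {1,2,3,5,7,9}; col 4 has {3,4,7,9}; box has {3,6,7,9} → only 8 remains.
(8,5) = 2: row 8 has {1,3,4,7,9}; col 5 has {3,5,7,8,9}; box has {3,6,7,8,9} → only 2 remains.
(9,4) = 1: row 9 has {2,3,5,6,7,9}; col 4 has {3,4,7,8,9}; box has {2,3,6,7,8,9} → only 1 remains.
(9,5) = 4: row 9 has {1,2,3,5,6,7,9}; col 5 has {2,3,5,7,8,9}; box has {1,2,3,6,7,8,9} → only 4 remains.
(9,7) = 8: row 9 has {1,2,3,4,5,6,7,9}; col 7 has {1,2,3,5,7,9}; box has {1,2,3,5,7,9} → only 8 remains.
(3,4) = 6: row 3 has {2,3,4,5,7,8,9}; col 4 has {1,3,4,7,8,9}; box has {2,3,4,5,7,8,9} → only 6 remains.
(3,5) = 1: row 3 has {2,3,4,5,6,7,8,9}; col 5 has {2,3,4,5,7,8,9}; box has {2,3,4,5,6,7,8,9} → only 1 remains.
(5,4) = 2: row 5 has {1,3,4,5,7,8,9}; col 4 has {1,3,4,6,7,8,9}; box has {1,3,4,5,7,8,9} → only 2 remains.
(5,5) = 6: row 5 has {1,2,3,4,5,7,8,9}; col 5 has {1,2,3,4,5,7,8,9}; box has {1,2,3,4,5,7,8,9} → only 6 remains.

6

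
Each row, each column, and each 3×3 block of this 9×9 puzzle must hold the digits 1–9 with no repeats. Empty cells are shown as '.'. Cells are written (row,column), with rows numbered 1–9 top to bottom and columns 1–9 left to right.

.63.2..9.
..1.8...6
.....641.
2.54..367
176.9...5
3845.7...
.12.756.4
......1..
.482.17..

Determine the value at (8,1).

(1,6) = 4: row 1 has {2,3,6,9}; col 6 has {1,5,6,7}; box has {2,6,8} → only 4 remains.
(1,9) = 8: row 1 has {2,3,4,6,9}; col 9 has {4,5,6,7}; box has {1,4,6,9} → only 8 remains.
(4,2) = 9: row 4 has {2,3,4,5,6,7}; col 2 has {1,4,6,7,8}; box has {1,2,3,4,5,6,7,8} → only 9 remains.
(4,5) = 1: row 4 has {2,3,4,5,6,7,9}; col 5 has {2,7,8,9}; box has {4,5,7,9} → only 1 remains.
(4,6) = 8: row 4 has {1,2,3,4,5,6,7,9}; col 6 has {1,4,5,6,7}; box has {1,4,5,7,9} → only 8 remains.
(5,4) = 3: row 5 has {1,5,6,7,9}; col 4 has {2,4,5}; box has {1,4,5,7,8,9} → only 3 remains.
(5,6) = 2: row 5 has {1,3,5,6,7,9}; col 6 has {1,4,5,6,7,8}; box has {1,3,4,5,7,8,9} → only 2 remains.
(5,7) = 8: row 5 has {1,2,3,5,6,7,9}; col 7 has {1,3,4,6,7}; box has {3,5,6,7} → only 8 remains.
(5,8) = 4: row 5 has {1,2,3,5,6,7,8,9}; col 8 has {1,6,9}; box has {3,5,6,7,8} → only 4 remains.
(6,5) = 6: row 6 has {3,4,5,7,8}; col 5 has {1,2,7,8,9}; box has {1,2,3,4,5,7,8,9} → only 6 remains.
(6,8) = 2: row 6 has {3,4,5,6,7,8}; col 8 has {1,4,6,9}; box has {3,4,5,6,7,8} → only 2 remains.
(7,1) = 9: row 7 has {1,2,4,5,6,7}; col 1 has {1,2,3}; box has {1,2,4,8} → only 9 remains.
(7,4) = 8: row 7 has {1,2,4,5,6,7,9}; col 4 has {2,3,4,5}; box has {1,2,5,7} → only 8 remains.
(7,8) = 3: row 7 has {1,2,4,5,6,7,8,9}; col 8 has {1,2,4,6,9}; box has {1,4,6,7} → only 3 remains.
(8,3) = 7: row 8 has {1}; col 3 has {1,2,3,4,5,6,8}; box has {1,2,4,8,9} → only 7 remains.
(9,5) = 3: row 9 has {1,2,4,7,8}; col 5 has {1,2,6,7,8,9}; box has {1,2,5,7,8} → only 3 remains.
(9,8) = 5: row 9 has {1,2,3,4,7,8}; col 8 has {1,2,3,4,6,9}; box has {1,3,4,6,7} → only 5 remains.
(9,9) = 9: row 9 has {1,2,3,4,5,7,8}; col 9 has {4,5,6,7,8}; box has {1,3,4,5,6,7} → only 9 remains.
(1,7) = 5: row 1 has {2,3,4,6,8,9}; col 7 has {1,3,4,6,7,8}; box has {1,4,6,8,9} → only 5 remains.
(2,7) = 2: row 2 has {1,6,8}; col 7 has {1,3,4,5,6,7,8}; box has {1,4,5,6,8,9} → only 2 remains.
(2,8) = 7: row 2 has {1,2,6,8}; col 8 has {1,2,3,4,5,6,9}; box has {1,2,4,5,6,8,9} → only 7 remains.
(3,3) = 9: row 3 has {1,4,6}; col 3 has {1,2,3,4,5,6,7,8}; box has {1,3,6} → only 9 remains.
(3,4) = 7: row 3 has {1,4,6,9}; col 4 has {2,3,4,5,8}; box has {2,4,6,8} → only 7 remains.
(3,5) = 5: row 3 has {1,4,6,7,9}; col 5 has {1,2,3,6,7,8,9}; box has {2,4,6,7,8} → only 5 remains.
(3,9) = 3: row 3 has {1,4,5,6,7,9}; col 9 has {4,5,6,7,8,9}; box has {1,2,4,5,6,7,8,9} → only 3 remains.
(6,7) = 9: row 6 has {2,3,4,5,6,7,8}; col 7 has {1,2,3,4,5,6,7,8}; box has {2,3,4,5,6,7,8} → only 9 remains.
(6,9) = 1: row 6 has {2,3,4,5,6,7,8,9}; col 9 has {3,4,5,6,7,8,9}; box has {2,3,4,5,6,7,8,9} → only 1 remains.
(8,5) = 4: row 8 has {1,7}; col 5 has {1,2,3,5,6,7,8,9}; box has {1,2,3,5,7,8} → only 4 remains.
(8,6) = 9: row 8 has {1,4,7}; col 6 has {1,2,4,5,6,7,8}; box has {1,2,3,4,5,7,8} → only 9 remains.
(8,8) = 8: row 8 has {1,4,7,9}; col 8 has {1,2,3,4,5,6,7,9}; box has {1,3,4,5,6,7,9} → only 8 remains.
(8,9) = 2: row 8 has {1,4,7,8,9}; col 9 has {1,3,4,5,6,7,8,9}; box has {1,3,4,5,6,7,8,9} → only 2 remains.
(9,1) = 6: row 9 has {1,2,3,4,5,7,8,9}; col 1 has {1,2,3,9}; box has {1,2,4,7,8,9} → only 6 remains.
(1,1) = 7: row 1 has {2,3,4,5,6,8,9}; col 1 has {1,2,3,6,9}; box has {1,3,6,9} → only 7 remains.
(1,4) = 1: row 1 has {2,3,4,5,6,7,8,9}; col 4 has {2,3,4,5,7,8}; box has {2,4,5,6,7,8} → only 1 remains.
(2,2) = 5: row 2 has {1,2,6,7,8}; col 2 has {1,4,6,7,8,9}; box has {1,3,6,7,9} → only 5 remains.
(2,4) = 9: row 2 has {1,2,5,6,7,8}; col 4 has {1,2,3,4,5,7,8}; box has {1,2,4,5,6,7,8} → only 9 remains.
(2,6) = 3: row 2 has {1,2,5,6,7,8,9}; col 6 has {1,2,4,5,6,7,8,9}; box has {1,2,4,5,6,7,8,9} → only 3 remains.
(3,1) = 8: row 3 has {1,3,4,5,6,7,9}; col 1 has {1,2,3,6,7,9}; box has {1,3,5,6,7,9} → only 8 remains.
(3,2) = 2: row 3 has {1,3,4,5,6,7,8,9}; col 2 has {1,4,5,6,7,8,9}; box has {1,3,5,6,7,8,9} → only 2 remains.
(8,1) = 5: row 8 has {1,2,4,7,8,9}; col 1 has {1,2,3,6,7,8,9}; box has {1,2,4,6,7,8,9} → only 5 remains.

5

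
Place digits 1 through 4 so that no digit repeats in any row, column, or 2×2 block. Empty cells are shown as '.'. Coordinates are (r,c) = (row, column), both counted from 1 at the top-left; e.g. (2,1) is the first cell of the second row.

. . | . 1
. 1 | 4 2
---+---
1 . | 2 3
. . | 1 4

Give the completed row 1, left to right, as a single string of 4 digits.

(1,3) = 3: row 1 has {1}; col 3 has {1,2,4}; box has {1,2,4} → only 3 remains.
(2,1) = 3: row 2 has {1,2,4}; col 1 has {1}; box has {1} → only 3 remains.
(3,2) = 4: row 3 has {1,2,3}; col 2 has {1}; box has {1} → only 4 remains.
(4,1) = 2: row 4 has {1,4}; col 1 has {1,3}; box has {1,4} → only 2 remains.
(4,2) = 3: row 4 has {1,2,4}; col 2 has {1,4}; box has {1,2,4} → only 3 remains.
(1,1) = 4: row 1 has {1,3}; col 1 has {1,2,3}; box has {1,3} → only 4 remains.
(1,2) = 2: row 1 has {1,3,4}; col 2 has {1,3,4}; box has {1,3,4} → only 2 remains.

4231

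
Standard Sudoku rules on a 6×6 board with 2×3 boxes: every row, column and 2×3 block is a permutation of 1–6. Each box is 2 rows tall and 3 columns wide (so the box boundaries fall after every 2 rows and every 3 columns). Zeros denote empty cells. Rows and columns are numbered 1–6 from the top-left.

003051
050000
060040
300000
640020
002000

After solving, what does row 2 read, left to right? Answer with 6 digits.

R1C2 = 2: row 1 has {1,3,5}; col 2 has {4,5,6}; box has {3,5} → only 2 remains.
R4C2 = 1: row 4 has {3}; col 2 has {2,4,5,6}; box has {3,6} → only 1 remains.
R4C5 = 6: row 4 has {1,3}; col 5 has {2,4,5}; box has {4} → only 6 remains.
R6C2 = 3: row 6 has {2}; col 2 has {1,2,4,5,6}; box has {2,4,6} → only 3 remains.
R6C5 = 1: row 6 has {2,3}; col 5 has {2,4,5,6}; box has {2} → only 1 remains.
R1C1 = 4: row 1 has {1,2,3,5}; col 1 has {3,6}; box has {2,3,5} → only 4 remains.
R1C4 = 6: row 1 has {1,2,3,4,5}; col 4 has {}; box has {1,5} → only 6 remains.
R2C1 = 1: row 2 has {5}; col 1 has {3,4,6}; box has {2,3,4,5} → only 1 remains.
R2C3 = 6: row 2 has {1,5}; col 3 has {2,3}; box has {1,2,3,4,5} → only 6 remains.
R2C5 = 3: row 2 has {1,5,6}; col 5 has {1,2,4,5,6}; box has {1,5,6} → only 3 remains.
R3C3 = 5: row 3 has {4,6}; col 3 has {2,3,6}; box has {1,3,6} → only 5 remains.
R4C3 = 4: row 4 has {1,3,6}; col 3 has {2,3,5,6}; box has {1,3,5,6} → only 4 remains.
R5C3 = 1: row 5 has {2,4,6}; col 3 has {2,3,4,5,6}; box has {2,3,4,6} → only 1 remains.
R6C1 = 5: row 6 has {1,2,3}; col 1 has {1,3,4,6}; box has {1,2,3,4,6} → only 5 remains.
R6C4 = 4: row 6 has {1,2,3,5}; col 4 has {6}; box has {1,2} → only 4 remains.
R6C6 = 6: row 6 has {1,2,3,4,5}; col 6 has {1}; box has {1,2,4} → only 6 remains.
R2C4 = 2: row 2 has {1,3,5,6}; col 4 has {4,6}; box has {1,3,5,6} → only 2 remains.
R2C6 = 4: row 2 has {1,2,3,5,6}; col 6 has {1,6}; box has {1,2,3,5,6} → only 4 remains.

156234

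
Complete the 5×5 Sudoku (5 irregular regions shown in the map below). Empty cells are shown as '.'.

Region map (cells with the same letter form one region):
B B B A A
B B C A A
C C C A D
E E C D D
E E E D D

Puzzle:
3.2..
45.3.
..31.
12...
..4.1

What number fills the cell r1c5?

r1c2 = 1 (sole candidate).
r2c3 = 1 (sole candidate).
r2c5 = 2 (sole candidate).
r3c2 = 4 (sole candidate).
r3c5 = 5 (sole candidate).
r4c3 = 5 (sole candidate).
r4c4 = 4 (sole candidate).
r4c5 = 3 (sole candidate).
r5c1 = 5 (sole candidate).
r5c2 = 3 (sole candidate).
r5c4 = 2 (sole candidate).
r1c4 = 5 (sole candidate).
r1c5 = 4: row 1 has {1,2,3,5}; col 5 has {1,2,3,5}; region has {1,2,3,5} → only 4 remains.

4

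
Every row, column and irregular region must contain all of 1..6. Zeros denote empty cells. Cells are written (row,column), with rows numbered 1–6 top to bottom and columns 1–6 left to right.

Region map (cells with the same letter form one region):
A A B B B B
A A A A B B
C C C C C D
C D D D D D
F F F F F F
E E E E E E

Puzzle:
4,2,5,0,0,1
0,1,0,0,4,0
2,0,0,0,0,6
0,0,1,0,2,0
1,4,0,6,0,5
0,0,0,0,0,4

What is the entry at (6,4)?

(1,4) = 3 (sole candidate).
(1,5) = 6 (sole candidate).
(2,4) = 5 (sole candidate).
(2,6) = 2 (sole candidate).
(4,4) = 4 (sole candidate).
(4,6) = 3 (sole candidate).
(5,5) = 3 (sole candidate).
(3,4) = 1 (sole candidate).
(3,5) = 5 (sole candidate).
(4,1) = 6 (sole candidate).
(4,2) = 5 (sole candidate).
(5,3) = 2 (sole candidate).
(6,4) = 2: row 6 has {4}; col 4 has {1,3,4,5,6}; region has {4} → only 2 remains.

2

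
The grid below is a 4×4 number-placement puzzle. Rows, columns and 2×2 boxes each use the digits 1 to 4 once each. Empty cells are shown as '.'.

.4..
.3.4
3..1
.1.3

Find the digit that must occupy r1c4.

2

r1c4 = 2: row 1 has {4}; col 4 has {1,3,4}; box has {4} → only 2 remains.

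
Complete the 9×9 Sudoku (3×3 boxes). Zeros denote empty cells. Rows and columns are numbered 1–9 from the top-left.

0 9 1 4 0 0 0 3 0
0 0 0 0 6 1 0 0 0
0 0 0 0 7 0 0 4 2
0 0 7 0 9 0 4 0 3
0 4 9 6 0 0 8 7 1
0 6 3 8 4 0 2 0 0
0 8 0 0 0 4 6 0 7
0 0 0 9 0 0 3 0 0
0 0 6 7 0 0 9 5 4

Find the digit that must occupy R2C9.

R4C8 = 6: row 4 has {3,4,7,9}; col 8 has {3,4,5,7}; box has {1,2,3,4,7,8} → only 6 remains.
R6C8 = 9: row 6 has {2,3,4,6,8}; col 8 has {3,4,5,6,7}; box has {1,2,3,4,6,7,8} → only 9 remains.
R6C9 = 5: row 6 has {2,3,4,6,8,9}; col 9 has {1,2,3,4,7}; box has {1,2,3,4,6,7,8,9} → only 5 remains.
R8C9 = 8: row 8 has {3,9}; col 9 has {1,2,3,4,5,7}; box has {3,4,5,6,7,9} → only 8 remains.
R1C9 = 6: row 1 has {1,3,4,9}; col 9 has {1,2,3,4,5,7,8}; box has {2,3,4} → only 6 remains.
R2C8 = 8: row 2 has {1,6}; col 8 has {3,4,5,6,7,9}; box has {2,3,4,6} → only 8 remains.
R2C9 = 9: row 2 has {1,6,8}; col 9 has {1,2,3,4,5,6,7,8}; box has {2,3,4,6,8} → only 9 remains.

9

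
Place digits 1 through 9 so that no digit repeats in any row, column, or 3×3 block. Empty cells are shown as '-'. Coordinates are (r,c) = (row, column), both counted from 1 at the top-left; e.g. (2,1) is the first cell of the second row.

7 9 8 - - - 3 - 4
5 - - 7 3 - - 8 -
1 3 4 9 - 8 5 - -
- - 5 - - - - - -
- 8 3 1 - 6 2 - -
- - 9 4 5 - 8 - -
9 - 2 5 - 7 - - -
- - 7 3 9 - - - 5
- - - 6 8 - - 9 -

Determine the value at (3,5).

(1,4) = 2 (sole candidate).
(2,3) = 6 (sole candidate).
(3,5) = 6: row 3 has {1,3,4,5,8,9}; col 5 has {3,5,8,9}; box has {2,3,7,8,9} → only 6 remains.

6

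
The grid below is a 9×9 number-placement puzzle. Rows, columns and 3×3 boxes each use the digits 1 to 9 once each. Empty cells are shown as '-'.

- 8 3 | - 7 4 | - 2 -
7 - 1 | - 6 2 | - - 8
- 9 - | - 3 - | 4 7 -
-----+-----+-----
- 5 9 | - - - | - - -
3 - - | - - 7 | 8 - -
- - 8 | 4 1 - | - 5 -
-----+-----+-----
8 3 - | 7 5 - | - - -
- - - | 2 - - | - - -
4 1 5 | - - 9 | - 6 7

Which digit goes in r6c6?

r2c2 = 4: row 2 has {1,2,6,7,8}; col 2 has {1,3,5,8,9}; box has {1,3,7,8,9} → only 4 remains.
r9c5 = 8: row 9 has {1,4,5,6,7,9}; col 5 has {1,3,5,6,7}; box has {2,5,7,9} → only 8 remains.
r4c5 = 2: row 4 has {5,9}; col 5 has {1,3,5,6,7,8}; box has {1,4,7} → only 2 remains.
r5c5 = 9: row 5 has {3,7,8}; col 5 has {1,2,3,5,6,7,8}; box has {1,2,4,7} → only 9 remains.
r8c5 = 4: row 8 has {2}; col 5 has {1,2,3,5,6,7,8,9}; box has {2,5,7,8,9} → only 4 remains.
r9c4 = 3: row 9 has {1,4,5,6,7,8,9}; col 4 has {2,4,7}; box has {2,4,5,7,8,9} → only 3 remains.
r9c7 = 2: row 9 has {1,3,4,5,6,7,8,9}; col 7 has {4,8}; box has {6,7} → only 2 remains.
r4c7 = 7: in row 4, 7 can only go here (every other open cell in that row sees a 7).
r5c4 = 5: in row 5, 5 can only go here (every other open cell in that row sees a 5).
r2c4 = 9: row 2 has {1,2,4,6,7,8}; col 4 has {2,3,4,5,7}; box has {2,3,4,6,7} → only 9 remains.
r2c8 = 3: row 2 has {1,2,4,6,7,8,9}; col 8 has {2,5,6,7}; box has {2,4,7,8} → only 3 remains.
r1c4 = 1: row 1 has {2,3,4,7,8}; col 4 has {2,3,4,5,7,9}; box has {2,3,4,6,7,9} → only 1 remains.
r2c7 = 5: row 2 has {1,2,3,4,6,7,8,9}; col 7 has {2,4,7,8}; box has {2,3,4,7,8} → only 5 remains.
r3c4 = 8: row 3 has {3,4,7,9}; col 4 has {1,2,3,4,5,7,9}; box has {1,2,3,4,6,7,9} → only 8 remains.
r3c6 = 5: row 3 has {3,4,7,8,9}; col 6 has {2,4,7,9}; box has {1,2,3,4,6,7,8,9} → only 5 remains.
r4c4 = 6: row 4 has {2,5,7,9}; col 4 has {1,2,3,4,5,7,8,9}; box has {1,2,4,5,7,9} → only 6 remains.
r6c6 = 3: row 6 has {1,4,5,8}; col 6 has {2,4,5,7,9}; box has {1,2,4,5,6,7,9} → only 3 remains.

3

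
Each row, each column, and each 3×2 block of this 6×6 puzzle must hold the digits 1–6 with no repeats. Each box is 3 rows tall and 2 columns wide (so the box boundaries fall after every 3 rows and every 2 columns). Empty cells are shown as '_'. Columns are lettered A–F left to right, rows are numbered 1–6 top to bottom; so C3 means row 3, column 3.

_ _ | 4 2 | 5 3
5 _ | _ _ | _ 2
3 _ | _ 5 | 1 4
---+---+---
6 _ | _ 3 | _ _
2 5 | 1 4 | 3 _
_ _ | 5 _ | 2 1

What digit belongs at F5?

A1 = 1 (sole candidate).
B1 = 6 (sole candidate).
B2 = 4 (sole candidate).
E2 = 6 (sole candidate).
B3 = 2 (sole candidate).
C3 = 6 (sole candidate).
B4 = 1 (sole candidate).
C4 = 2 (sole candidate).
E4 = 4 (sole candidate).
F4 = 5 (sole candidate).
F5 = 6: row 5 has {1,2,3,4,5}; col 6 has {1,2,3,4,5}; box has {1,2,3,4,5} → only 6 remains.

6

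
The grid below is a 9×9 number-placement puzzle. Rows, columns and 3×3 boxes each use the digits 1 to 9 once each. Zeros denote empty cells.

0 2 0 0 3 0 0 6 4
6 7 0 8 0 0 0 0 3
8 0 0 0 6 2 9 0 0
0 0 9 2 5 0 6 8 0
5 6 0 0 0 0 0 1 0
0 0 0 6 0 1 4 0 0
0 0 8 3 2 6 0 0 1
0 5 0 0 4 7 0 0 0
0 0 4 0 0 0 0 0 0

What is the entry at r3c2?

4

r4c9 = 7: row 4 has {2,5,6,8,9}; col 9 has {1,3,4}; box has {1,4,6,8} → only 7 remains.
r7c2 = 9: row 7 has {1,2,3,6,8}; col 2 has {2,5,6,7}; box has {4,5,8} → only 9 remains.
r3c9 = 5: row 3 has {2,6,8,9}; col 9 has {1,3,4,7}; box has {3,4,6,9} → only 5 remains.
r7c1 = 7: row 7 has {1,2,3,6,8,9}; col 1 has {5,6,8}; box has {4,5,8,9} → only 7 remains.
r7c7 = 5: row 7 has {1,2,3,6,7,8,9}; col 7 has {4,6,9}; box has {1} → only 5 remains.
r7c8 = 4: row 7 has {1,2,3,5,6,7,8,9}; col 8 has {1,6,8}; box has {1,5} → only 4 remains.
r2c8 = 2: row 2 has {3,6,7,8}; col 8 has {1,4,6,8}; box has {3,4,5,6,9} → only 2 remains.
r3c8 = 7: row 3 has {2,5,6,8,9}; col 8 has {1,2,4,6,8}; box has {2,3,4,5,6,9} → only 7 remains.
r2c7 = 1: row 2 has {2,3,6,7,8}; col 7 has {4,5,6,9}; box has {2,3,4,5,6,7,9} → only 1 remains.
r1c7 = 8: row 1 has {2,3,4,6}; col 7 has {1,4,5,6,9}; box has {1,2,3,4,5,6,7,9} → only 8 remains.
r2c3 = 5: row 2 has {1,2,3,6,7,8}; col 3 has {4,8,9}; box has {2,6,7,8} → only 5 remains.
r2c5 = 9: row 2 has {1,2,3,5,6,7,8}; col 5 has {2,3,4,5,6}; box has {2,3,6,8} → only 9 remains.
r2c6 = 4: row 2 has {1,2,3,5,6,7,8,9}; col 6 has {1,2,6,7}; box has {2,3,6,8,9} → only 4 remains.
r3c4 = 1: row 3 has {2,5,6,7,8,9}; col 4 has {2,3,6,8}; box has {2,3,4,6,8,9} → only 1 remains.
r4c6 = 3: row 4 has {2,5,6,7,8,9}; col 6 has {1,2,4,6,7}; box has {1,2,5,6} → only 3 remains.
r8c4 = 9: row 8 has {4,5,7}; col 4 has {1,2,3,6,8}; box has {2,3,4,6,7} → only 9 remains.
r8c8 = 3: row 8 has {4,5,7,9}; col 8 has {1,2,4,6,7,8}; box has {1,4,5} → only 3 remains.
r9c4 = 5: row 9 has {4}; col 4 has {1,2,3,6,8,9}; box has {2,3,4,6,7,9} → only 5 remains.
r9c6 = 8: row 9 has {4,5}; col 6 has {1,2,3,4,6,7}; box has {2,3,4,5,6,7,9} → only 8 remains.
r9c8 = 9: row 9 has {4,5,8}; col 8 has {1,2,3,4,6,7,8}; box has {1,3,4,5} → only 9 remains.
r1c3 = 1: row 1 has {2,3,4,6,8}; col 3 has {4,5,8,9}; box has {2,5,6,7,8} → only 1 remains.
r1c4 = 7: row 1 has {1,2,3,4,6,8}; col 4 has {1,2,3,5,6,8,9}; box has {1,2,3,4,6,8,9} → only 7 remains.
r1c6 = 5: row 1 has {1,2,3,4,6,7,8}; col 6 has {1,2,3,4,6,7,8}; box has {1,2,3,4,6,7,8,9} → only 5 remains.
r3c3 = 3: row 3 has {1,2,5,6,7,8,9}; col 3 has {1,4,5,8,9}; box has {1,2,5,6,7,8} → only 3 remains.
r5c4 = 4: row 5 has {1,5,6}; col 4 has {1,2,3,5,6,7,8,9}; box has {1,2,3,5,6} → only 4 remains.
r5c6 = 9: row 5 has {1,4,5,6}; col 6 has {1,2,3,4,5,6,7,8}; box has {1,2,3,4,5,6} → only 9 remains.
r5c9 = 2: row 5 has {1,4,5,6,9}; col 9 has {1,3,4,5,7}; box has {1,4,6,7,8} → only 2 remains.
r6c8 = 5: row 6 has {1,4,6}; col 8 has {1,2,3,4,6,7,8,9}; box has {1,2,4,6,7,8} → only 5 remains.
r6c9 = 9: row 6 has {1,4,5,6}; col 9 has {1,2,3,4,5,7}; box has {1,2,4,5,6,7,8} → only 9 remains.
r8c7 = 2: row 8 has {3,4,5,7,9}; col 7 has {1,4,5,6,8,9}; box has {1,3,4,5,9} → only 2 remains.
r9c5 = 1: row 9 has {4,5,8,9}; col 5 has {2,3,4,5,6,9}; box has {2,3,4,5,6,7,8,9} → only 1 remains.
r9c7 = 7: row 9 has {1,4,5,8,9}; col 7 has {1,2,4,5,6,8,9}; box has {1,2,3,4,5,9} → only 7 remains.
r9c9 = 6: row 9 has {1,4,5,7,8,9}; col 9 has {1,2,3,4,5,7,9}; box has {1,2,3,4,5,7,9} → only 6 remains.
r1c1 = 9: row 1 has {1,2,3,4,5,6,7,8}; col 1 has {5,6,7,8}; box has {1,2,3,5,6,7,8} → only 9 remains.
r3c2 = 4: row 3 has {1,2,3,5,6,7,8,9}; col 2 has {2,5,6,7,9}; box has {1,2,3,5,6,7,8,9} → only 4 remains.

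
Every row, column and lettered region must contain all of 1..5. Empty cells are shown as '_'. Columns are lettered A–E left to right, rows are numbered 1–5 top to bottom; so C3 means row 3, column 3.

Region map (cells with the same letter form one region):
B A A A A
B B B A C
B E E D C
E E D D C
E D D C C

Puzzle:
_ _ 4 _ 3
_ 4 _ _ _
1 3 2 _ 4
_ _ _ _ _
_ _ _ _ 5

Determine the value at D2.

D3 = 5 (sole candidate).
A5 = 4 (sole candidate).
A4 = 5 (sole candidate).
B4 = 1 (sole candidate).
C4 = 3 (sole candidate).
E4 = 2 (sole candidate).
B5 = 2 (sole candidate).
C5 = 1 (sole candidate).
D5 = 3 (sole candidate).
A1 = 2 (sole candidate).
B1 = 5 (sole candidate).
D1 = 1 (sole candidate).
A2 = 3 (sole candidate).
C2 = 5 (sole candidate).
D2 = 2: row 2 has {3,4,5}; col 4 has {1,3,5}; region has {1,3,4,5} → only 2 remains.

2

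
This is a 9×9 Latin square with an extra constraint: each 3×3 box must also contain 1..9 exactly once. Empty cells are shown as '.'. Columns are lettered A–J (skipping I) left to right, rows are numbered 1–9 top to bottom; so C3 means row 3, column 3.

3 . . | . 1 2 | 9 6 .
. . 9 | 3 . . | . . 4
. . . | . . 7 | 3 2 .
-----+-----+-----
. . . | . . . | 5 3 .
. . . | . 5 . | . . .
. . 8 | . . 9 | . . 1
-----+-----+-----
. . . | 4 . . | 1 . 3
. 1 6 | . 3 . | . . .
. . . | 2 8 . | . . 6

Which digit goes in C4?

E2 = 6: row 2 has {3,4,9}; col 5 has {1,3,5,8}; box has {1,2,3,7} → only 6 remains.
F8 = 5: row 8 has {1,3,6}; col 6 has {2,7,9}; box has {2,3,4,8} → only 5 remains.
F9 = 1: row 9 has {2,6,8}; col 6 has {2,5,7,9}; box has {2,3,4,5,8} → only 1 remains.
F2 = 8: row 2 has {3,4,6,9}; col 6 has {1,2,5,7,9}; box has {1,2,3,6,7} → only 8 remains.
G2 = 7: row 2 has {3,4,6,8,9}; col 7 has {1,3,5,9}; box has {2,3,4,6,9} → only 7 remains.
F7 = 6: row 7 has {1,3,4}; col 6 has {1,2,5,7,8,9}; box has {1,2,3,4,5,8} → only 6 remains.
G9 = 4: row 9 has {1,2,6,8}; col 7 has {1,3,5,7,9}; box has {1,3,6} → only 4 remains.
D1 = 5: row 1 has {1,2,3,6,9}; col 4 has {2,3,4}; box has {1,2,3,6,7,8} → only 5 remains.
J1 = 8: row 1 has {1,2,3,5,6,9}; col 9 has {1,3,4,6}; box has {2,3,4,6,7,9} → only 8 remains.
D3 = 9: row 3 has {2,3,7}; col 4 has {2,3,4,5}; box has {1,2,3,5,6,7,8} → only 9 remains.
E3 = 4: row 3 has {2,3,7,9}; col 5 has {1,3,5,6,8}; box has {1,2,3,5,6,7,8,9} → only 4 remains.
J3 = 5: row 3 has {2,3,4,7,9}; col 9 has {1,3,4,6,8}; box has {2,3,4,6,7,8,9} → only 5 remains.
F4 = 4: row 4 has {3,5}; col 6 has {1,2,5,6,7,8,9}; box has {5,9} → only 4 remains.
F5 = 3: row 5 has {5}; col 6 has {1,2,4,5,6,7,8,9}; box has {4,5,9} → only 3 remains.
D8 = 7: row 8 has {1,3,5,6}; col 4 has {2,3,4,5,9}; box has {1,2,3,4,5,6,8} → only 7 remains.
H2 = 1: row 2 has {3,4,6,7,8,9}; col 8 has {2,3,6}; box has {2,3,4,5,6,7,8,9} → only 1 remains.
C3 = 1: row 3 has {2,3,4,5,7,9}; col 3 has {6,8,9}; box has {3,9} → only 1 remains.
D6 = 6: row 6 has {1,8,9}; col 4 has {2,3,4,5,7,9}; box has {3,4,5,9} → only 6 remains.
G6 = 2: row 6 has {1,6,8,9}; col 7 has {1,3,4,5,7,9}; box has {1,3,5} → only 2 remains.
E7 = 9: row 7 has {1,3,4,6}; col 5 has {1,3,4,5,6,8}; box has {1,2,3,4,5,6,7,8} → only 9 remains.
G8 = 8: row 8 has {1,3,5,6,7}; col 7 has {1,2,3,4,5,7,9}; box has {1,3,4,6} → only 8 remains.
H8 = 9: row 8 has {1,3,5,6,7,8}; col 8 has {1,2,3,6}; box has {1,3,4,6,8} → only 9 remains.
J8 = 2: row 8 has {1,3,5,6,7,8,9}; col 9 has {1,3,4,5,6,8}; box has {1,3,4,6,8,9} → only 2 remains.
G5 = 6: row 5 has {3,5}; col 7 has {1,2,3,4,5,7,8,9}; box has {1,2,3,5} → only 6 remains.
E6 = 7: row 6 has {1,2,6,8,9}; col 5 has {1,3,4,5,6,8,9}; box has {3,4,5,6,9} → only 7 remains.
H6 = 4: row 6 has {1,2,6,7,8,9}; col 8 has {1,2,3,6,9}; box has {1,2,3,5,6} → only 4 remains.
A8 = 4: row 8 has {1,2,3,5,6,7,8,9}; col 1 has {3}; box has {1,6} → only 4 remains.
E4 = 2: row 4 has {3,4,5}; col 5 has {1,3,4,5,6,7,8,9}; box has {3,4,5,6,7,9} → only 2 remains.
A6 = 5: row 6 has {1,2,4,6,7,8,9}; col 1 has {3,4}; box has {8} → only 5 remains.
B6 = 3: row 6 has {1,2,4,5,6,7,8,9}; col 2 has {1}; box has {5,8} → only 3 remains.
A2 = 2: row 2 has {1,3,4,6,7,8,9}; col 1 has {3,4,5}; box has {1,3,9} → only 2 remains.
B2 = 5: row 2 has {1,2,3,4,6,7,8,9}; col 2 has {1,3}; box has {1,2,3,9} → only 5 remains.
C4 = 7: row 4 has {2,3,4,5}; col 3 has {1,6,8,9}; box has {3,5,8} → only 7 remains.

7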